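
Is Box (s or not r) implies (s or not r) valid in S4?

Tableau for the negation not (Box (s or not r) implies (s or not r)):
1. not (Box (s or not r) implies (s or not r)), w0
2. Box (s or not r), w0
3. not (s or not r), w0
4. not s, w0
5. r, w0
6. s or not r, w0
7. not r, w0
Accessibility: w0Rw0
Branch closes: r and not r both at w0.
All branches of the negation close; one closing branch shown above.

Valid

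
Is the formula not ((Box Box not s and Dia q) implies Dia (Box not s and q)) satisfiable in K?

1. not ((Box Box not s and Dia q) implies Dia (Box not s and q)), u
2. Box Box not s and Dia q, u
3. not Dia (Box not s and q), u
4. Box Box not s, u
5. Dia q, u
6. q, v
7. not (Box not s and q), v
8. Box not s, v
9. not Box not s, v
10. s, w
11. not s, w
Accessibility: uRv, vRw
Branch closes: s and not s both at w.
Every branch closes; the branch above is one of them.

Unsatisfiable (every branch closes)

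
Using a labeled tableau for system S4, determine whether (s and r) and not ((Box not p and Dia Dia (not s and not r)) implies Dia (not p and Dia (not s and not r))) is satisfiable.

No, unsatisfiable

1. (s and r) and not ((Box not p and Dia Dia (not s and not r)) implies Dia (not p and Dia (not s and not r))), 0
2. s and r, 0   [and-rule on 1]
3. not ((Box not p and Dia Dia (not s and not r)) implies Dia (not p and Dia (not s and not r))), 0   [and-rule on 1]
4. s, 0   [and-rule on 2]
5. r, 0   [and-rule on 2]
6. Box not p and Dia Dia (not s and not r), 0   [neg-implies-rule on 3]
7. not Dia (not p and Dia (not s and not r)), 0   [neg-implies-rule on 3]
8. Box not p, 0   [and-rule on 6]
9. Dia Dia (not s and not r), 0   [and-rule on 6]
10. not (not p and Dia (not s and not r)), 0   [neg-Dia-rule on 7 via 0R0]
11. not p, 0   [Box-rule on 8 via 0R0]
12. not Dia (not s and not r), 0   [neg-and-rule on 10 (branches; this branch)]
13. not (not s and not r), 0   [neg-Dia-rule on 12 via 0R0]
14. Dia (not s and not r), 1   [Dia-rule on 9: fresh world 1, 0R1]
15. not (not p and Dia (not s and not r)), 1   [neg-Dia-rule on 7 via 0R1]
16. not p, 1   [Box-rule on 8 via 0R1]
17. not (not s and not r), 1   [neg-Dia-rule on 12 via 0R1]
18. not Dia (not s and not r), 1   [neg-and-rule on 15 (branches; this branch)]
19. r, 1   [neg-and-rule on 17 (branches; this branch)]
20. not s and not r, 2   [Dia-rule on 14: fresh world 2, 1R2]
21. not s, 2   [and-rule on 20]
22. not r, 2   [and-rule on 20]
23. not (not p and Dia (not s and not r)), 2   [neg-Dia-rule on 7 via 0R2]
24. not p, 2   [Box-rule on 8 via 0R2]
25. not (not s and not r), 2   [neg-Dia-rule on 12 via 0R2]
26. not Dia (not s and not r), 2   [neg-and-rule on 23 (branches; this branch)]
27. r, 2   [neg-and-rule on 25 (branches; this branch)]
Accessibility: 0R0, 0R1, 0R2, 1R1, 1R2, 2R2
Branch closes: r and not r both at 2.
Every branch closes; the branch above is one of them.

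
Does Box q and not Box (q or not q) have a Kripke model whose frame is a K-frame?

No, unsatisfiable

1. Box q and not Box (q or not q), u
2. Box q, u
3. not Box (q or not q), u
4. not (q or not q), v
5. not q, v
6. q, v
Accessibility: uRv
Branch closes: q and not q both at v.
Every branch closes; the branch above is one of them.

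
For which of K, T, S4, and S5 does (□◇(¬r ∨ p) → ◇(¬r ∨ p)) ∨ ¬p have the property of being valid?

K-tableau for the negation ¬((□◇(¬r ∨ p) → ◇(¬r ∨ p)) ∨ ¬p):
1. ¬((□◇(¬r ∨ p) → ◇(¬r ∨ p)) ∨ ¬p), 0
2. ¬(□◇(¬r ∨ p) → ◇(¬r ∨ p)), 0   [¬∨-rule on 1]
3. p, 0   [¬∨-rule on 1]
4. □◇(¬r ∨ p), 0   [¬→-rule on 2]
5. ¬◇(¬r ∨ p), 0   [¬→-rule on 2]
Complete open branch: countermodel on a K-frame, so not valid in K.
T-tableau for the negation ¬((□◇(¬r ∨ p) → ◇(¬r ∨ p)) ∨ ¬p):
1. ¬((□◇(¬r ∨ p) → ◇(¬r ∨ p)) ∨ ¬p), 0
2. ¬(□◇(¬r ∨ p) → ◇(¬r ∨ p)), 0   [¬∨-rule on 1]
3. p, 0   [¬∨-rule on 1]
4. □◇(¬r ∨ p), 0   [¬→-rule on 2]
5. ¬◇(¬r ∨ p), 0   [¬→-rule on 2]
6. ◇(¬r ∨ p), 0   [□-rule on 4 via 0R0]
7. ¬(¬r ∨ p), 0   [¬◇-rule on 5 via 0R0]
8. r, 0   [¬∨-rule on 7]
9. ¬p, 0   [¬∨-rule on 7]
Accessibility: 0R0
Branch closes: p and ¬p both at 0.
Every branch closes (one shown): valid in T, hence also in S4, S5 (every theorem of T is a theorem of S4 and S5).

T, S4, S5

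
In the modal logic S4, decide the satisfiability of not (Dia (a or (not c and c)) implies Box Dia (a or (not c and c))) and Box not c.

1. not (Dia (a or (not c and c)) implies Box Dia (a or (not c and c))) and Box not c, 0
2. not (Dia (a or (not c and c)) implies Box Dia (a or (not c and c))), 0
3. Box not c, 0
4. Dia (a or (not c and c)), 0
5. not Box Dia (a or (not c and c)), 0
6. not c, 0
7. a or (not c and c), 1
8. not c, 1
9. a, 1
10. not Dia (a or (not c and c)), 2
11. not c, 2
12. not (a or (not c and c)), 2
13. not a, 2
14. not (not c and c), 2
Accessibility: 0R0, 0R1, 0R2, 1R1, 2R2

Satisfiable (open branch found)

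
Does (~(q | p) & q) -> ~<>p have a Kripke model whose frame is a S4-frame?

Yes, satisfiable

1. (~(q | p) & q) -> ~<>p, u
2. ~<>p, u   [->-rule on 1 (branches; this branch)]
3. ~p, u   [~<>-rule on 2 via uRu]
Accessibility: uRu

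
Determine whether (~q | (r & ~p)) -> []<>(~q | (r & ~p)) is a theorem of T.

No, not valid

Tableau for the negation ~((~q | (r & ~p)) -> []<>(~q | (r & ~p))):
1. ~((~q | (r & ~p)) -> []<>(~q | (r & ~p))), u
2. ~q | (r & ~p), u
3. ~[]<>(~q | (r & ~p)), u
4. r & ~p, u
5. r, u
6. ~p, u
7. ~<>(~q | (r & ~p)), v
8. ~(~q | (r & ~p)), v
9. q, v
10. ~(r & ~p), v
11. p, v
Accessibility: uRu, uRv, vRv
The negation has an open branch (countermodel exists).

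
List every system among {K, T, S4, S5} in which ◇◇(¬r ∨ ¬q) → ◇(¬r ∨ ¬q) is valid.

S4, S5

T-tableau for the negation ¬(◇◇(¬r ∨ ¬q) → ◇(¬r ∨ ¬q)):
1. ¬(◇◇(¬r ∨ ¬q) → ◇(¬r ∨ ¬q)), w0
2. ◇◇(¬r ∨ ¬q), w0   [¬→-rule on 1]
3. ¬◇(¬r ∨ ¬q), w0   [¬→-rule on 1]
4. ¬(¬r ∨ ¬q), w0   [¬◇-rule on 3 via w0Rw0]
5. r, w0   [¬∨-rule on 4]
6. q, w0   [¬∨-rule on 4]
7. ◇(¬r ∨ ¬q), w1   [◇-rule on 2: fresh world w1, w0Rw1]
8. ¬(¬r ∨ ¬q), w1   [¬◇-rule on 3 via w0Rw1]
9. r, w1   [¬∨-rule on 8]
10. q, w1   [¬∨-rule on 8]
11. ¬r ∨ ¬q, w2   [◇-rule on 7: fresh world w2, w1Rw2]
12. ¬q, w2   [∨-rule on 11 (branches; this branch)]
Accessibility: w0Rw0, w0Rw1, w1Rw1, w1Rw2, w2Rw2
Complete open branch: countermodel on a T-frame, so not valid in T, nor in K (the same frame is also a K-frame).
S4-tableau for the negation ¬(◇◇(¬r ∨ ¬q) → ◇(¬r ∨ ¬q)):
1. ¬(◇◇(¬r ∨ ¬q) → ◇(¬r ∨ ¬q)), w0
2. ◇◇(¬r ∨ ¬q), w0   [¬→-rule on 1]
3. ¬◇(¬r ∨ ¬q), w0   [¬→-rule on 1]
4. ¬(¬r ∨ ¬q), w0   [¬◇-rule on 3 via w0Rw0]
5. r, w0   [¬∨-rule on 4]
6. q, w0   [¬∨-rule on 4]
7. ◇(¬r ∨ ¬q), w1   [◇-rule on 2: fresh world w1, w0Rw1]
8. ¬(¬r ∨ ¬q), w1   [¬◇-rule on 3 via w0Rw1]
9. r, w1   [¬∨-rule on 8]
10. q, w1   [¬∨-rule on 8]
11. ¬r ∨ ¬q, w2   [◇-rule on 7: fresh world w2, w1Rw2]
12. ¬(¬r ∨ ¬q), w2   [¬◇-rule on 3 via w0Rw2]
13. r, w2   [¬∨-rule on 12]
14. q, w2   [¬∨-rule on 12]
15. ¬q, w2   [∨-rule on 11 (branches; this branch)]
Accessibility: w0Rw0, w0Rw1, w0Rw2, w1Rw1, w1Rw2, w2Rw2
Branch closes: q and ¬q both at w2.
Every branch closes (one shown): valid in S4, hence also in S5 (every theorem of S4 is a theorem of S5).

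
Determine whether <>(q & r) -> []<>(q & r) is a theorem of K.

Tableau for the negation ~(<>(q & r) -> []<>(q & r)):
1. ~(<>(q & r) -> []<>(q & r)), w0
2. <>(q & r), w0
3. ~[]<>(q & r), w0
4. q & r, w1
5. q, w1
6. r, w1
7. ~<>(q & r), w2
Accessibility: w0Rw1, w0Rw2
The negation has an open branch (countermodel exists).

Invalid (countermodel exists)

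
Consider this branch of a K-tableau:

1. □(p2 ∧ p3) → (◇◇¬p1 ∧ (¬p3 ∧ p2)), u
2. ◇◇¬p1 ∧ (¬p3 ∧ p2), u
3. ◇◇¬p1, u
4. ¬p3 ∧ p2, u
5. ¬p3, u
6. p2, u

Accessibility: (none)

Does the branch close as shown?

Open

There is no literal clash: for every atom and world, at most one sign appears.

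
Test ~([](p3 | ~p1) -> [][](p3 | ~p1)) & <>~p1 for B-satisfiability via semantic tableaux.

1. ~([](p3 | ~p1) -> [][](p3 | ~p1)) & <>~p1, 0
2. ~([](p3 | ~p1) -> [][](p3 | ~p1)), 0
3. <>~p1, 0
4. [](p3 | ~p1), 0
5. ~[][](p3 | ~p1), 0
6. p3 | ~p1, 0
7. ~p1, 0
8. ~p1, 1
9. p3 | ~p1, 1
10. ~[](p3 | ~p1), 2
11. p3 | ~p1, 2
12. ~p1, 2
13. ~(p3 | ~p1), 3
14. ~p3, 3
15. p1, 3
Accessibility: 0R0, 0R1, 0R2, 1R0, 1R1, 2R0, 2R2, 2R3, 3R2, 3R3

Satisfiable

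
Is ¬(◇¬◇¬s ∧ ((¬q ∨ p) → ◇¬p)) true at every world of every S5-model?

Invalid (countermodel exists)

Tableau for the negation ◇¬◇¬s ∧ ((¬q ∨ p) → ◇¬p):
1. ◇¬◇¬s ∧ ((¬q ∨ p) → ◇¬p), u
2. ◇¬◇¬s, u
3. (¬q ∨ p) → ◇¬p, u
4. ◇¬p, u
5. ¬◇¬s, v
6. s, u
7. s, v
8. ¬p, w
9. s, w
Accessibility: uRu, uRv, uRw, vRu, vRv, vRw, wRu, wRv, wRw
The negation has an open branch (countermodel exists).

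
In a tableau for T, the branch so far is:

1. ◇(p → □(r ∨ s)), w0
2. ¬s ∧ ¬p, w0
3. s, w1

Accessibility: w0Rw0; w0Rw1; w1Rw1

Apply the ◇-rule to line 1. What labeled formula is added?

a fresh world w2 with w0Rw2, and p → □(r ∨ s) at w2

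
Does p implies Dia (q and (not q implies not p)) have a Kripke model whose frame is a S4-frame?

Satisfiable

1. p implies Dia (q and (not q implies not p)), u
2. Dia (q and (not q implies not p)), u
3. q and (not q implies not p), v
4. q, v
5. not q implies not p, v
6. not p, v
Accessibility: uRu, uRv, vRv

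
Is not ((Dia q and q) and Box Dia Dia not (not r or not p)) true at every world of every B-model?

Tableau for the negation (Dia q and q) and Box Dia Dia not (not r or not p):
1. (Dia q and q) and Box Dia Dia not (not r or not p), u
2. Dia q and q, u
3. Box Dia Dia not (not r or not p), u
4. Dia q, u
5. q, u
6. Dia Dia not (not r or not p), u
7. q, v
8. Dia Dia not (not r or not p), v
9. Dia not (not r or not p), w
10. Dia Dia not (not r or not p), w
11. Dia not (not r or not p), x
12. not (not r or not p), y
13. r, y
14. p, y
15. Dia not (not r or not p), z
16. not (not r or not p), w6
17. r, w6
18. p, w6
19. not (not r or not p), w7
20. r, w7
21. p, w7
Accessibility: uRu, uRv, uRw, vRu, vRv, vRx, wRu, wRw, wRy, wRz, xRv, xRx, xRw6, yRw, yRy, zRw, zRz, zRw7, w6Rx, w6Rw6, w7Rz, w7Rw7
The negation has an open branch (countermodel exists).

Not valid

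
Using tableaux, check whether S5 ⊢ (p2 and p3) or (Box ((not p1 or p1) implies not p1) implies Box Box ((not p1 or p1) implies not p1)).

Yes, valid

Tableau for the negation not ((p2 and p3) or (Box ((not p1 or p1) implies not p1) implies Box Box ((not p1 or p1) implies not p1))):
1. not ((p2 and p3) or (Box ((not p1 or p1) implies not p1) implies Box Box ((not p1 or p1) implies not p1))), w0
2. not (p2 and p3), w0
3. not (Box ((not p1 or p1) implies not p1) implies Box Box ((not p1 or p1) implies not p1)), w0
4. Box ((not p1 or p1) implies not p1), w0
5. not Box Box ((not p1 or p1) implies not p1), w0
6. (not p1 or p1) implies not p1, w0
7. not p3, w0
8. not p1, w0
9. not Box ((not p1 or p1) implies not p1), w1
10. (not p1 or p1) implies not p1, w1
11. not p1, w1
12. not ((not p1 or p1) implies not p1), w2
13. not p1 or p1, w2
14. p1, w2
15. (not p1 or p1) implies not p1, w2
16. not (not p1 or p1), w2
17. not p1, w2
Accessibility: w0Rw0, w0Rw1, w0Rw2, w1Rw0, w1Rw1, w1Rw2, w2Rw0, w2Rw1, w2Rw2
Branch closes: p1 and not p1 both at w2.
All branches of the negation close; one closing branch shown above.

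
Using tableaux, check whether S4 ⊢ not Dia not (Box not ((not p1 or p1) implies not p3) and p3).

Tableau for the negation Dia not (Box not ((not p1 or p1) implies not p3) and p3):
1. Dia not (Box not ((not p1 or p1) implies not p3) and p3), u
2. not (Box not ((not p1 or p1) implies not p3) and p3), v
3. not p3, v
Accessibility: uRu, uRv, vRv
The negation has an open branch (countermodel exists).

Not valid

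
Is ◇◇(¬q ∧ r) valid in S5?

Tableau for the negation ¬◇◇(¬q ∧ r):
1. ¬◇◇(¬q ∧ r), w0
2. ¬◇(¬q ∧ r), w0
3. ¬(¬q ∧ r), w0
4. ¬r, w0
Accessibility: w0Rw0
The negation has an open branch (countermodel exists).

No, not valid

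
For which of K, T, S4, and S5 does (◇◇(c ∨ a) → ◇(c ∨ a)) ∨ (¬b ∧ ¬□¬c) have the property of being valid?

S4-tableau for the negation ¬((◇◇(c ∨ a) → ◇(c ∨ a)) ∨ (¬b ∧ ¬□¬c)):
1. ¬((◇◇(c ∨ a) → ◇(c ∨ a)) ∨ (¬b ∧ ¬□¬c)), w0
2. ¬(◇◇(c ∨ a) → ◇(c ∨ a)), w0
3. ¬(¬b ∧ ¬□¬c), w0
4. ◇◇(c ∨ a), w0
5. ¬◇(c ∨ a), w0
6. ¬(c ∨ a), w0
7. ¬c, w0
8. ¬a, w0
9. □¬c, w0
10. ◇(c ∨ a), w1
11. ¬(c ∨ a), w1
12. ¬c, w1
13. ¬a, w1
14. c ∨ a, w2
15. ¬(c ∨ a), w2
16. ¬c, w2
17. ¬a, w2
18. a, w2
Accessibility: w0Rw0, w0Rw1, w0Rw2, w1Rw1, w1Rw2, w2Rw2
Branch closes: a and ¬a both at w2.
Every branch closes (one shown): valid in S4, hence also in S5 (every theorem of S4 is a theorem of S5).
T-tableau for the negation ¬((◇◇(c ∨ a) → ◇(c ∨ a)) ∨ (¬b ∧ ¬□¬c)):
1. ¬((◇◇(c ∨ a) → ◇(c ∨ a)) ∨ (¬b ∧ ¬□¬c)), w0
2. ¬(◇◇(c ∨ a) → ◇(c ∨ a)), w0
3. ¬(¬b ∧ ¬□¬c), w0
4. ◇◇(c ∨ a), w0
5. ¬◇(c ∨ a), w0
6. ¬(c ∨ a), w0
7. ¬c, w0
8. ¬a, w0
9. □¬c, w0
10. ◇(c ∨ a), w1
11. ¬(c ∨ a), w1
12. ¬c, w1
13. ¬a, w1
14. c ∨ a, w2
15. a, w2
Accessibility: w0Rw0, w0Rw1, w1Rw1, w1Rw2, w2Rw2
Complete open branch: countermodel on a T-frame, so not valid in T, nor in K (the same frame is also a K-frame).

S4, S5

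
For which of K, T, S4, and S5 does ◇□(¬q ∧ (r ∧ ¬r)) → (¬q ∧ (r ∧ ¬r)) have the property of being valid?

T, S4, S5

T-tableau for the negation ¬(◇□(¬q ∧ (r ∧ ¬r)) → (¬q ∧ (r ∧ ¬r))):
1. ¬(◇□(¬q ∧ (r ∧ ¬r)) → (¬q ∧ (r ∧ ¬r))), w0
2. ◇□(¬q ∧ (r ∧ ¬r)), w0
3. ¬(¬q ∧ (r ∧ ¬r)), w0
4. ¬(r ∧ ¬r), w0
5. r, w0
6. □(¬q ∧ (r ∧ ¬r)), w1
7. ¬q ∧ (r ∧ ¬r), w1
8. ¬q, w1
9. r ∧ ¬r, w1
10. r, w1
11. ¬r, w1
Accessibility: w0Rw0, w0Rw1, w1Rw1
Branch closes: r and ¬r both at w1.
Every branch closes (one shown): valid in T, hence also in S4, S5 (every theorem of T is a theorem of S4 and S5).
K-tableau for the negation ¬(◇□(¬q ∧ (r ∧ ¬r)) → (¬q ∧ (r ∧ ¬r))):
1. ¬(◇□(¬q ∧ (r ∧ ¬r)) → (¬q ∧ (r ∧ ¬r))), w0
2. ◇□(¬q ∧ (r ∧ ¬r)), w0
3. ¬(¬q ∧ (r ∧ ¬r)), w0
4. ¬(r ∧ ¬r), w0
5. r, w0
6. □(¬q ∧ (r ∧ ¬r)), w1
Accessibility: w0Rw1
Complete open branch: countermodel on a K-frame, so not valid in K.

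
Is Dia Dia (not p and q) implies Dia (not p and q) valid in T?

No, not valid

Tableau for the negation not (Dia Dia (not p and q) implies Dia (not p and q)):
1. not (Dia Dia (not p and q) implies Dia (not p and q)), u
2. Dia Dia (not p and q), u
3. not Dia (not p and q), u
4. not (not p and q), u
5. not q, u
6. Dia (not p and q), v
7. not (not p and q), v
8. not q, v
9. not p and q, w
10. not p, w
11. q, w
Accessibility: uRu, uRv, vRv, vRw, wRw
The negation has an open branch (countermodel exists).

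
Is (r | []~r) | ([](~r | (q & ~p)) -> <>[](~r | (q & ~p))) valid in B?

Tableau for the negation ~((r | []~r) | ([](~r | (q & ~p)) -> <>[](~r | (q & ~p)))):
1. ~((r | []~r) | ([](~r | (q & ~p)) -> <>[](~r | (q & ~p)))), w0
2. ~(r | []~r), w0
3. ~([](~r | (q & ~p)) -> <>[](~r | (q & ~p))), w0
4. ~r, w0
5. ~[]~r, w0
6. [](~r | (q & ~p)), w0
7. ~<>[](~r | (q & ~p)), w0
8. ~r | (q & ~p), w0
9. ~[](~r | (q & ~p)), w0
10. q & ~p, w0
11. q, w0
12. ~p, w0
13. r, w1
14. ~r | (q & ~p), w1
15. ~[](~r | (q & ~p)), w1
16. q & ~p, w1
17. q, w1
18. ~p, w1
19. ~(~r | (q & ~p)), w2
20. r, w2
21. ~(q & ~p), w2
22. ~r | (q & ~p), w2
23. ~[](~r | (q & ~p)), w2
24. p, w2
25. q & ~p, w2
26. q, w2
27. ~p, w2
Accessibility: w0Rw0, w0Rw1, w0Rw2, w1Rw0, w1Rw1, w2Rw0, w2Rw2
Branch closes: p and ~p both at w2.
Every branch of the negation's tableau closes; the branch above is one of them.

Yes, valid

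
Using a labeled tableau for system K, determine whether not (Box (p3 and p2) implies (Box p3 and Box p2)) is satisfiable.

No, unsatisfiable

1. not (Box (p3 and p2) implies (Box p3 and Box p2)), 0
2. Box (p3 and p2), 0
3. not (Box p3 and Box p2), 0
4. not Box p2, 0
5. not p2, 1
6. p3 and p2, 1
7. p3, 1
8. p2, 1
Accessibility: 0R1
Branch closes: p2 and not p2 both at 1.
All branches of the tableau close; one closing branch shown above.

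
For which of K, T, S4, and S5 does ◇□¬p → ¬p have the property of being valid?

S5-tableau for the negation ¬(◇□¬p → ¬p):
1. ¬(◇□¬p → ¬p), w0
2. ◇□¬p, w0
3. p, w0
4. □¬p, w1
5. ¬p, w0
Accessibility: w0Rw0, w0Rw1, w1Rw0, w1Rw1
Branch closes: p and ¬p both at w0.
Every branch closes (one shown): valid in S5.
S4-tableau for the negation ¬(◇□¬p → ¬p):
1. ¬(◇□¬p → ¬p), w0
2. ◇□¬p, w0
3. p, w0
4. □¬p, w1
5. ¬p, w1
Accessibility: w0Rw0, w0Rw1, w1Rw1
Complete open branch: countermodel on an S4-frame, so not valid in S4, nor in K, T (the same frame is also a K-frame and a T-frame).

S5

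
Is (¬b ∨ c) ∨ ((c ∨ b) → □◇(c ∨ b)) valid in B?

Valid

Tableau for the negation ¬((¬b ∨ c) ∨ ((c ∨ b) → □◇(c ∨ b))):
1. ¬((¬b ∨ c) ∨ ((c ∨ b) → □◇(c ∨ b))), w0
2. ¬(¬b ∨ c), w0
3. ¬((c ∨ b) → □◇(c ∨ b)), w0
4. b, w0
5. ¬c, w0
6. c ∨ b, w0
7. ¬□◇(c ∨ b), w0
8. ¬◇(c ∨ b), w1
9. ¬(c ∨ b), w0
10. ¬b, w0
Accessibility: w0Rw0, w0Rw1, w1Rw0, w1Rw1
Branch closes: b and ¬b both at w0.
Every branch of the negation's tableau closes; the branch above is one of them.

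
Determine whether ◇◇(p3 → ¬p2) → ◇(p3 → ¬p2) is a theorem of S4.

Valid

Tableau for the negation ¬(◇◇(p3 → ¬p2) → ◇(p3 → ¬p2)):
1. ¬(◇◇(p3 → ¬p2) → ◇(p3 → ¬p2)), u
2. ◇◇(p3 → ¬p2), u
3. ¬◇(p3 → ¬p2), u
4. ¬(p3 → ¬p2), u
5. p3, u
6. p2, u
7. ◇(p3 → ¬p2), v
8. ¬(p3 → ¬p2), v
9. p3, v
10. p2, v
11. p3 → ¬p2, w
12. ¬(p3 → ¬p2), w
13. p3, w
14. p2, w
15. ¬p2, w
Accessibility: uRu, uRv, uRw, vRv, vRw, wRw
Branch closes: p2 and ¬p2 both at w.
All branches of the negation close; one closing branch shown above.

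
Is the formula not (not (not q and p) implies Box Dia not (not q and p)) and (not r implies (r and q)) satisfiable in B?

1. not (not (not q and p) implies Box Dia not (not q and p)) and (not r implies (r and q)), u
2. not (not (not q and p) implies Box Dia not (not q and p)), u
3. not r implies (r and q), u
4. not (not q and p), u
5. not Box Dia not (not q and p), u
6. r and q, u
7. r, u
8. q, u
9. not p, u
10. not Dia not (not q and p), v
11. not q and p, u
12. not q, u
13. p, u
Accessibility: uRu, uRv, vRu, vRv
Branch closes: q and not q both at u.
Every branch closes; the branch above is one of them.

Unsatisfiable (every branch closes)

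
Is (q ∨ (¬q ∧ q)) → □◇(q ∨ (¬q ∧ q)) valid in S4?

Tableau for the negation ¬((q ∨ (¬q ∧ q)) → □◇(q ∨ (¬q ∧ q))):
1. ¬((q ∨ (¬q ∧ q)) → □◇(q ∨ (¬q ∧ q))), u
2. q ∨ (¬q ∧ q), u
3. ¬□◇(q ∨ (¬q ∧ q)), u
4. q, u
5. ¬◇(q ∨ (¬q ∧ q)), v
6. ¬(q ∨ (¬q ∧ q)), v
7. ¬q, v
8. ¬(¬q ∧ q), v
Accessibility: uRu, uRv, vRv
The negation has an open branch (countermodel exists).

Not valid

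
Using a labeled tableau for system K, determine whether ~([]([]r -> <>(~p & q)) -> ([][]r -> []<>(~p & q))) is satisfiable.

No, unsatisfiable

1. ~([]([]r -> <>(~p & q)) -> ([][]r -> []<>(~p & q))), w0
2. []([]r -> <>(~p & q)), w0
3. ~([][]r -> []<>(~p & q)), w0
4. [][]r, w0
5. ~[]<>(~p & q), w0
6. ~<>(~p & q), w1
7. []r -> <>(~p & q), w1
8. []r, w1
9. <>(~p & q), w1
10. ~p & q, w2
11. ~p, w2
12. q, w2
13. ~(~p & q), w2
14. r, w2
15. ~q, w2
Accessibility: w0Rw1, w1Rw2
Branch closes: q and ~q both at w2.
All branches of the tableau close; one closing branch shown above.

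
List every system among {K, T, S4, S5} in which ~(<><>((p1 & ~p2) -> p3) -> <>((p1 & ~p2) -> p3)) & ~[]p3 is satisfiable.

S4-tableau for the formula:
1. ~(<><>((p1 & ~p2) -> p3) -> <>((p1 & ~p2) -> p3)) & ~[]p3, w0
2. ~(<><>((p1 & ~p2) -> p3) -> <>((p1 & ~p2) -> p3)), w0
3. ~[]p3, w0
4. <><>((p1 & ~p2) -> p3), w0
5. ~<>((p1 & ~p2) -> p3), w0
6. ~((p1 & ~p2) -> p3), w0
7. p1 & ~p2, w0
8. ~p3, w0
9. p1, w0
10. ~p2, w0
11. ~p3, w1
12. ~((p1 & ~p2) -> p3), w1
13. p1 & ~p2, w1
14. p1, w1
15. ~p2, w1
16. <>((p1 & ~p2) -> p3), w2
17. ~((p1 & ~p2) -> p3), w2
18. p1 & ~p2, w2
19. ~p3, w2
20. p1, w2
21. ~p2, w2
22. (p1 & ~p2) -> p3, w3
23. ~((p1 & ~p2) -> p3), w3
24. p1 & ~p2, w3
25. ~p3, w3
26. p1, w3
27. ~p2, w3
28. ~(p1 & ~p2), w3
29. p2, w3
Accessibility: w0Rw0, w0Rw1, w0Rw2, w0Rw3, w1Rw1, w2Rw2, w2Rw3, w3Rw3
Branch closes: p2 and ~p2 both at w3.
Every branch closes (one shown): unsatisfiable in S4, hence also in S5 (every S5-frame is an S4-frame).
T-tableau for the formula:
1. ~(<><>((p1 & ~p2) -> p3) -> <>((p1 & ~p2) -> p3)) & ~[]p3, w0
2. ~(<><>((p1 & ~p2) -> p3) -> <>((p1 & ~p2) -> p3)), w0
3. ~[]p3, w0
4. <><>((p1 & ~p2) -> p3), w0
5. ~<>((p1 & ~p2) -> p3), w0
6. ~((p1 & ~p2) -> p3), w0
7. p1 & ~p2, w0
8. ~p3, w0
9. p1, w0
10. ~p2, w0
11. ~p3, w1
12. ~((p1 & ~p2) -> p3), w1
13. p1 & ~p2, w1
14. p1, w1
15. ~p2, w1
16. <>((p1 & ~p2) -> p3), w2
17. ~((p1 & ~p2) -> p3), w2
18. p1 & ~p2, w2
19. ~p3, w2
20. p1, w2
21. ~p2, w2
22. (p1 & ~p2) -> p3, w3
23. p3, w3
Accessibility: w0Rw0, w0Rw1, w0Rw2, w1Rw1, w2Rw2, w2Rw3, w3Rw3
Complete open branch: satisfiable in T, hence also in K (this T-model is also a K-model).

K, T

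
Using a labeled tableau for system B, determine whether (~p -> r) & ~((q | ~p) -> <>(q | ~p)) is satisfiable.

1. (~p -> r) & ~((q | ~p) -> <>(q | ~p)), 0
2. ~p -> r, 0
3. ~((q | ~p) -> <>(q | ~p)), 0
4. q | ~p, 0
5. ~<>(q | ~p), 0
6. ~(q | ~p), 0
7. ~q, 0
8. p, 0
9. r, 0
10. ~p, 0
Accessibility: 0R0
Branch closes: p and ~p both at 0.
Every branch closes; the branch above is one of them.

Unsatisfiable (every branch closes)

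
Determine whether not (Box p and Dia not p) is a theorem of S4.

Valid

Tableau for the negation Box p and Dia not p:
1. Box p and Dia not p, u
2. Box p, u
3. Dia not p, u
4. p, u
5. not p, v
6. p, v
Accessibility: uRu, uRv, vRv
Branch closes: p and not p both at v.
All branches of the negation close; one closing branch shown above.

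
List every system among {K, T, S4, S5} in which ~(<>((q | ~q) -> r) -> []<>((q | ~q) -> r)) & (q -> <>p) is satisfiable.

K, T, S4

S5-tableau for the formula:
1. ~(<>((q | ~q) -> r) -> []<>((q | ~q) -> r)) & (q -> <>p), u
2. ~(<>((q | ~q) -> r) -> []<>((q | ~q) -> r)), u
3. q -> <>p, u
4. <>((q | ~q) -> r), u
5. ~[]<>((q | ~q) -> r), u
6. <>p, u
7. (q | ~q) -> r, v
8. r, v
9. ~<>((q | ~q) -> r), w
10. ~((q | ~q) -> r), u
11. q | ~q, u
12. ~r, u
13. ~((q | ~q) -> r), v
14. q | ~q, v
15. ~r, v
Accessibility: uRu, uRv, uRw, vRu, vRv, vRw, wRu, wRv, wRw
Branch closes: r and ~r both at v.
Every branch closes (one shown): unsatisfiable in S5.
S4-tableau for the formula:
1. ~(<>((q | ~q) -> r) -> []<>((q | ~q) -> r)) & (q -> <>p), u
2. ~(<>((q | ~q) -> r) -> []<>((q | ~q) -> r)), u
3. q -> <>p, u
4. <>((q | ~q) -> r), u
5. ~[]<>((q | ~q) -> r), u
6. <>p, u
7. (q | ~q) -> r, v
8. r, v
9. ~<>((q | ~q) -> r), w
10. ~((q | ~q) -> r), w
11. q | ~q, w
12. ~r, w
13. ~q, w
14. p, x
Accessibility: uRu, uRv, uRw, uRx, vRv, wRw, xRx
Complete open branch: satisfiable in S4, hence also in K, T (this S4-model is also a K-model and a T-model).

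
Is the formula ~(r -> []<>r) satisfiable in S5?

1. ~(r -> []<>r), u
2. r, u
3. ~[]<>r, u
4. ~<>r, v
5. ~r, u
Accessibility: uRu, uRv, vRu, vRv
Branch closes: r and ~r both at u.
(One branch shown.) All branches close.

No, unsatisfiable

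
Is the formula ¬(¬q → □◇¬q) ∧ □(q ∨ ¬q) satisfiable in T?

Satisfiable (open branch found)

1. ¬(¬q → □◇¬q) ∧ □(q ∨ ¬q), 0
2. ¬(¬q → □◇¬q), 0
3. □(q ∨ ¬q), 0
4. ¬q, 0
5. ¬□◇¬q, 0
6. q ∨ ¬q, 0
7. ¬◇¬q, 1
8. q ∨ ¬q, 1
9. q, 1
Accessibility: 0R0, 0R1, 1R1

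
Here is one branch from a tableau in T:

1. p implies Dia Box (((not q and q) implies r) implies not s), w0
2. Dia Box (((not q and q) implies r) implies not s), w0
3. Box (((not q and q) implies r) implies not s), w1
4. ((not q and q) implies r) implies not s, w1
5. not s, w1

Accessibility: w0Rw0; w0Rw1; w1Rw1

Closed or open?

No atom appears with both signs at the same world.

No, open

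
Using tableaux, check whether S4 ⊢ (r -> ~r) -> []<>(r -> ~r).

Tableau for the negation ~((r -> ~r) -> []<>(r -> ~r)):
1. ~((r -> ~r) -> []<>(r -> ~r)), 0
2. r -> ~r, 0   [~->-rule on 1]
3. ~[]<>(r -> ~r), 0   [~->-rule on 1]
4. ~r, 0   [->-rule on 2 (branches; this branch)]
5. ~<>(r -> ~r), 1   [~[]-rule on 3: fresh world 1, 0R1]
6. ~(r -> ~r), 1   [~<>-rule on 5 via 1R1]
7. r, 1   [~->-rule on 6]
Accessibility: 0R0, 0R1, 1R1
The negation has an open branch (countermodel exists).

Invalid (countermodel exists)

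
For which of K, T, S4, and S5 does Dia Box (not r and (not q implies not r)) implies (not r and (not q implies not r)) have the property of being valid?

S5

S5-tableau for the negation not (Dia Box (not r and (not q implies not r)) implies (not r and (not q implies not r))):
1. not (Dia Box (not r and (not q implies not r)) implies (not r and (not q implies not r))), 0
2. Dia Box (not r and (not q implies not r)), 0   [neg-implies-rule on 1]
3. not (not r and (not q implies not r)), 0   [neg-implies-rule on 1]
4. not (not q implies not r), 0   [neg-and-rule on 3 (branches; this branch)]
5. not q, 0   [neg-implies-rule on 4]
6. r, 0   [neg-implies-rule on 4]
7. Box (not r and (not q implies not r)), 1   [Dia-rule on 2: fresh world 1, 0R1]
8. not r and (not q implies not r), 0   [Box-rule on 7 via 1R0]
9. not r, 0   [and-rule on 8]
10. not q implies not r, 0   [and-rule on 8]
Accessibility: 0R0, 0R1, 1R0, 1R1
Branch closes: r and not r both at 0.
Every branch closes (one shown): valid in S5.
S4-tableau for the negation not (Dia Box (not r and (not q implies not r)) implies (not r and (not q implies not r))):
1. not (Dia Box (not r and (not q implies not r)) implies (not r and (not q implies not r))), 0
2. Dia Box (not r and (not q implies not r)), 0   [neg-implies-rule on 1]
3. not (not r and (not q implies not r)), 0   [neg-implies-rule on 1]
4. not (not q implies not r), 0   [neg-and-rule on 3 (branches; this branch)]
5. not q, 0   [neg-implies-rule on 4]
6. r, 0   [neg-implies-rule on 4]
7. Box (not r and (not q implies not r)), 1   [Dia-rule on 2: fresh world 1, 0R1]
8. not r and (not q implies not r), 1   [Box-rule on 7 via 1R1]
9. not r, 1   [and-rule on 8]
10. not q implies not r, 1   [and-rule on 8]
Accessibility: 0R0, 0R1, 1R1
Complete open branch: countermodel on an S4-frame, so not valid in S4, nor in K, T (the same frame is also a K-frame and a T-frame).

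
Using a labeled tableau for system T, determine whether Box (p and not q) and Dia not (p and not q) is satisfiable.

1. Box (p and not q) and Dia not (p and not q), 0
2. Box (p and not q), 0
3. Dia not (p and not q), 0
4. p and not q, 0
5. p, 0
6. not q, 0
7. not (p and not q), 1
8. p and not q, 1
9. p, 1
10. not q, 1
11. q, 1
Accessibility: 0R0, 0R1, 1R1
Branch closes: q and not q both at 1.
Every branch closes; the branch above is one of them.

Unsatisfiable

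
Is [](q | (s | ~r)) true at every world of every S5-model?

Invalid (countermodel exists)

Tableau for the negation ~[](q | (s | ~r)):
1. ~[](q | (s | ~r)), u
2. ~(q | (s | ~r)), v
3. ~q, v
4. ~(s | ~r), v
5. ~s, v
6. r, v
Accessibility: uRu, uRv, vRu, vRv
The negation has an open branch (countermodel exists).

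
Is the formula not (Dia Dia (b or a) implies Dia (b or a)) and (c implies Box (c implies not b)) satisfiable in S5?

1. not (Dia Dia (b or a) implies Dia (b or a)) and (c implies Box (c implies not b)), w0
2. not (Dia Dia (b or a) implies Dia (b or a)), w0
3. c implies Box (c implies not b), w0
4. Dia Dia (b or a), w0
5. not Dia (b or a), w0
6. not (b or a), w0
7. not b, w0
8. not a, w0
9. Box (c implies not b), w0
10. c implies not b, w0
11. Dia (b or a), w1
12. not (b or a), w1
13. not b, w1
14. not a, w1
15. c implies not b, w1
16. b or a, w2
17. not (b or a), w2
18. not b, w2
19. not a, w2
20. c implies not b, w2
21. a, w2
Accessibility: w0Rw0, w0Rw1, w0Rw2, w1Rw0, w1Rw1, w1Rw2, w2Rw0, w2Rw1, w2Rw2
Branch closes: a and not a both at w2.
All branches of the tableau close; one closing branch shown above.

Unsatisfiable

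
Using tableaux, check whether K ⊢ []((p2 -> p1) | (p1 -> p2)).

Valid in K

Tableau for the negation ~[]((p2 -> p1) | (p1 -> p2)):
1. ~[]((p2 -> p1) | (p1 -> p2)), 0
2. ~((p2 -> p1) | (p1 -> p2)), 1
3. ~(p2 -> p1), 1
4. ~(p1 -> p2), 1
5. p2, 1
6. ~p1, 1
7. p1, 1
8. ~p2, 1
Accessibility: 0R1
Branch closes: p1 and ~p1 both at 1.
All branches of the negation close; one closing branch shown above.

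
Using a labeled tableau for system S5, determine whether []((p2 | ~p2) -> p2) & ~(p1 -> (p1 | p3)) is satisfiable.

1. []((p2 | ~p2) -> p2) & ~(p1 -> (p1 | p3)), 0
2. []((p2 | ~p2) -> p2), 0
3. ~(p1 -> (p1 | p3)), 0
4. p1, 0
5. ~(p1 | p3), 0
6. ~p1, 0
7. ~p3, 0
Accessibility: 0R0
Branch closes: p1 and ~p1 both at 0.
All branches of the tableau close; one closing branch shown above.

Unsatisfiable (every branch closes)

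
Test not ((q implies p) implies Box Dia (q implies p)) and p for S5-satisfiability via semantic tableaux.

1. not ((q implies p) implies Box Dia (q implies p)) and p, w0
2. not ((q implies p) implies Box Dia (q implies p)), w0
3. p, w0
4. q implies p, w0
5. not Box Dia (q implies p), w0
6. not Dia (q implies p), w1
7. not (q implies p), w0
8. q, w0
9. not p, w0
Accessibility: w0Rw0, w0Rw1, w1Rw0, w1Rw1
Branch closes: p and not p both at w0.
Every branch closes; the branch above is one of them.

No, unsatisfiable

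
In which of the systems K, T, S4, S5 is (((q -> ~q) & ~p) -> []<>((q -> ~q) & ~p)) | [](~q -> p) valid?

S5

S5-tableau for the negation ~((((q -> ~q) & ~p) -> []<>((q -> ~q) & ~p)) | [](~q -> p)):
1. ~((((q -> ~q) & ~p) -> []<>((q -> ~q) & ~p)) | [](~q -> p)), w0
2. ~(((q -> ~q) & ~p) -> []<>((q -> ~q) & ~p)), w0
3. ~[](~q -> p), w0
4. (q -> ~q) & ~p, w0
5. ~[]<>((q -> ~q) & ~p), w0
6. q -> ~q, w0
7. ~p, w0
8. ~q, w0
9. ~(~q -> p), w1
10. ~q, w1
11. ~p, w1
12. ~<>((q -> ~q) & ~p), w2
13. ~((q -> ~q) & ~p), w0
14. ~((q -> ~q) & ~p), w1
15. ~((q -> ~q) & ~p), w2
16. ~(q -> ~q), w0
17. q, w0
Accessibility: w0Rw0, w0Rw1, w0Rw2, w1Rw0, w1Rw1, w1Rw2, w2Rw0, w2Rw1, w2Rw2
Branch closes: q and ~q both at w0.
Every branch closes (one shown): valid in S5.
S4-tableau for the negation ~((((q -> ~q) & ~p) -> []<>((q -> ~q) & ~p)) | [](~q -> p)):
1. ~((((q -> ~q) & ~p) -> []<>((q -> ~q) & ~p)) | [](~q -> p)), w0
2. ~(((q -> ~q) & ~p) -> []<>((q -> ~q) & ~p)), w0
3. ~[](~q -> p), w0
4. (q -> ~q) & ~p, w0
5. ~[]<>((q -> ~q) & ~p), w0
6. q -> ~q, w0
7. ~p, w0
8. ~q, w0
9. ~(~q -> p), w1
10. ~q, w1
11. ~p, w1
12. ~<>((q -> ~q) & ~p), w2
13. ~((q -> ~q) & ~p), w2
14. p, w2
Accessibility: w0Rw0, w0Rw1, w0Rw2, w1Rw1, w2Rw2
Complete open branch: countermodel on an S4-frame, so not valid in S4, nor in K, T (the same frame is also a K-frame and a T-frame).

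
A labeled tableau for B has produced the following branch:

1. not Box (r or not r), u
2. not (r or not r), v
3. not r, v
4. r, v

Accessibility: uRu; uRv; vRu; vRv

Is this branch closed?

Both r and not r appear at v.

Closed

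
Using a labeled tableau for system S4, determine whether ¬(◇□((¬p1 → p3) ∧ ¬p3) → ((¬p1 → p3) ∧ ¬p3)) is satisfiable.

1. ¬(◇□((¬p1 → p3) ∧ ¬p3) → ((¬p1 → p3) ∧ ¬p3)), 0
2. ◇□((¬p1 → p3) ∧ ¬p3), 0   [¬→-rule on 1]
3. ¬((¬p1 → p3) ∧ ¬p3), 0   [¬→-rule on 1]
4. p3, 0   [¬∧-rule on 3 (branches; this branch)]
5. □((¬p1 → p3) ∧ ¬p3), 1   [◇-rule on 2: fresh world 1, 0R1]
6. (¬p1 → p3) ∧ ¬p3, 1   [□-rule on 5 via 1R1]
7. ¬p1 → p3, 1   [∧-rule on 6]
8. ¬p3, 1   [∧-rule on 6]
9. p1, 1   [→-rule on 7 (branches; this branch)]
Accessibility: 0R0, 0R1, 1R1

Satisfiable (open branch found)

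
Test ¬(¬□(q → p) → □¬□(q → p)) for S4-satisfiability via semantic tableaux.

Satisfiable (open branch found)

1. ¬(¬□(q → p) → □¬□(q → p)), w0
2. ¬□(q → p), w0   [¬→-rule on 1]
3. ¬□¬□(q → p), w0   [¬→-rule on 1]
4. ¬(q → p), w1   [¬□-rule on 2: fresh world w1, w0Rw1]
5. q, w1   [¬→-rule on 4]
6. ¬p, w1   [¬→-rule on 4]
7. □(q → p), w2   [¬□-rule on 3: fresh world w2, w0Rw2]
8. q → p, w2   [□-rule on 7 via w2Rw2]
9. p, w2   [→-rule on 8 (branches; this branch)]
Accessibility: w0Rw0, w0Rw1, w0Rw2, w1Rw1, w2Rw2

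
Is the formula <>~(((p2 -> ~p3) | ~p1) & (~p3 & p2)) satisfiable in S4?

1. <>~(((p2 -> ~p3) | ~p1) & (~p3 & p2)), 0
2. ~(((p2 -> ~p3) | ~p1) & (~p3 & p2)), 1
3. ~(~p3 & p2), 1
4. ~p2, 1
Accessibility: 0R0, 0R1, 1R1

Satisfiable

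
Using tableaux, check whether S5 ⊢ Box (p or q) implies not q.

Tableau for the negation not (Box (p or q) implies not q):
1. not (Box (p or q) implies not q), 0
2. Box (p or q), 0
3. q, 0
4. p or q, 0
Accessibility: 0R0
The negation has an open branch (countermodel exists).

Invalid (countermodel exists)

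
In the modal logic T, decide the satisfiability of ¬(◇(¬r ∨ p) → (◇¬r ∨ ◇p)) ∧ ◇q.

1. ¬(◇(¬r ∨ p) → (◇¬r ∨ ◇p)) ∧ ◇q, w0
2. ¬(◇(¬r ∨ p) → (◇¬r ∨ ◇p)), w0
3. ◇q, w0
4. ◇(¬r ∨ p), w0
5. ¬(◇¬r ∨ ◇p), w0
6. ¬◇¬r, w0
7. ¬◇p, w0
8. r, w0
9. ¬p, w0
10. q, w1
11. r, w1
12. ¬p, w1
13. ¬r ∨ p, w2
14. r, w2
15. ¬p, w2
16. p, w2
Accessibility: w0Rw0, w0Rw1, w0Rw2, w1Rw1, w2Rw2
Branch closes: p and ¬p both at w2.
All branches of the tableau close; one closing branch shown above.

Unsatisfiable (every branch closes)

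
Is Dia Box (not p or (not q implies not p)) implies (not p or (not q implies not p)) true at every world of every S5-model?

Tableau for the negation not (Dia Box (not p or (not q implies not p)) implies (not p or (not q implies not p))):
1. not (Dia Box (not p or (not q implies not p)) implies (not p or (not q implies not p))), u
2. Dia Box (not p or (not q implies not p)), u
3. not (not p or (not q implies not p)), u
4. p, u
5. not (not q implies not p), u
6. not q, u
7. Box (not p or (not q implies not p)), v
8. not p or (not q implies not p), u
9. not p or (not q implies not p), v
10. not q implies not p, u
11. not q implies not p, v
12. not p, u
Accessibility: uRu, uRv, vRu, vRv
Branch closes: p and not p both at u.
All branches of the negation close; one closing branch shown above.

Valid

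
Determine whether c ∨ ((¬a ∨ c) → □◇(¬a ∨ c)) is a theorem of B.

Tableau for the negation ¬(c ∨ ((¬a ∨ c) → □◇(¬a ∨ c))):
1. ¬(c ∨ ((¬a ∨ c) → □◇(¬a ∨ c))), w0
2. ¬c, w0
3. ¬((¬a ∨ c) → □◇(¬a ∨ c)), w0
4. ¬a ∨ c, w0
5. ¬□◇(¬a ∨ c), w0
6. ¬a, w0
7. ¬◇(¬a ∨ c), w1
8. ¬(¬a ∨ c), w0
9. a, w0
Accessibility: w0Rw0, w0Rw1, w1Rw0, w1Rw1
Branch closes: a and ¬a both at w0.
Every branch of the negation's tableau closes; the branch above is one of them.

Valid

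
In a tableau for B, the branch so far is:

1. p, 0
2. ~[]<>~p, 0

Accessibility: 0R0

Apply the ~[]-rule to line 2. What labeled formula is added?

a fresh world 1 with 0R1, and ~<>~p at 1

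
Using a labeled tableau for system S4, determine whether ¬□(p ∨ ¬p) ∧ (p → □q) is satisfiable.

1. ¬□(p ∨ ¬p) ∧ (p → □q), u
2. ¬□(p ∨ ¬p), u   [∧-rule on 1]
3. p → □q, u   [∧-rule on 1]
4. □q, u   [→-rule on 3 (branches; this branch)]
5. q, u   [□-rule on 4 via uRu]
6. ¬(p ∨ ¬p), v   [¬□-rule on 2: fresh world v, uRv]
7. ¬p, v   [¬∨-rule on 6]
8. p, v   [¬∨-rule on 6]
Accessibility: uRu, uRv, vRv
Branch closes: p and ¬p both at v.
Every branch closes; the branch above is one of them.

Unsatisfiable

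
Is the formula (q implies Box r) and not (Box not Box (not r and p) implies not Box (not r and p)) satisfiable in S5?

Unsatisfiable

1. (q implies Box r) and not (Box not Box (not r and p) implies not Box (not r and p)), u
2. q implies Box r, u   [and-rule on 1]
3. not (Box not Box (not r and p) implies not Box (not r and p)), u   [and-rule on 1]
4. Box not Box (not r and p), u   [neg-implies-rule on 3]
5. Box (not r and p), u   [neg-implies-rule on 3]
6. not Box (not r and p), u   [Box-rule on 4 via uRu]
7. not r and p, u   [Box-rule on 5 via uRu]
8. not r, u   [and-rule on 7]
9. p, u   [and-rule on 7]
10. not q, u   [implies-rule on 2 (branches; this branch)]
11. not (not r and p), v   [neg-Box-rule on 6: fresh world v, uRv]
12. not Box (not r and p), v   [Box-rule on 4 via uRv]
13. not r and p, v   [Box-rule on 5 via uRv]
14. not r, v   [and-rule on 13]
15. p, v   [and-rule on 13]
16. not p, v   [neg-and-rule on 11 (branches; this branch)]
Accessibility: uRu, uRv, vRu, vRv
Branch closes: p and not p both at v.
All branches of the tableau close; one closing branch shown above.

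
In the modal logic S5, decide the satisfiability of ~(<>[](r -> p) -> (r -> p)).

1. ~(<>[](r -> p) -> (r -> p)), w0
2. <>[](r -> p), w0
3. ~(r -> p), w0
4. r, w0
5. ~p, w0
6. [](r -> p), w1
7. r -> p, w0
8. r -> p, w1
9. p, w0
Accessibility: w0Rw0, w0Rw1, w1Rw0, w1Rw1
Branch closes: p and ~p both at w0.
Every branch closes; the branch above is one of them.

Unsatisfiable (every branch closes)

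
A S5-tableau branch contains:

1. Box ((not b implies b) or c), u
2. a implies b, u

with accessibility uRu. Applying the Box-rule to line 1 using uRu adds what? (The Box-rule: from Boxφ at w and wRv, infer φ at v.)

(not b implies b) or c, u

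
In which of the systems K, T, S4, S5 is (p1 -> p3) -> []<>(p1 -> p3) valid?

S4-tableau for the negation ~((p1 -> p3) -> []<>(p1 -> p3)):
1. ~((p1 -> p3) -> []<>(p1 -> p3)), u
2. p1 -> p3, u   [~->-rule on 1]
3. ~[]<>(p1 -> p3), u   [~->-rule on 1]
4. p3, u   [->-rule on 2 (branches; this branch)]
5. ~<>(p1 -> p3), v   [~[]-rule on 3: fresh world v, uRv]
6. ~(p1 -> p3), v   [~<>-rule on 5 via vRv]
7. p1, v   [~->-rule on 6]
8. ~p3, v   [~->-rule on 6]
Accessibility: uRu, uRv, vRv
Complete open branch: countermodel on an S4-frame, so not valid in S4, nor in K, T (the same frame is also a K-frame and a T-frame).
S5-tableau for the negation ~((p1 -> p3) -> []<>(p1 -> p3)):
1. ~((p1 -> p3) -> []<>(p1 -> p3)), u
2. p1 -> p3, u   [~->-rule on 1]
3. ~[]<>(p1 -> p3), u   [~->-rule on 1]
4. p3, u   [->-rule on 2 (branches; this branch)]
5. ~<>(p1 -> p3), v   [~[]-rule on 3: fresh world v, uRv]
6. ~(p1 -> p3), u   [~<>-rule on 5 via vRu]
7. p1, u   [~->-rule on 6]
8. ~p3, u   [~->-rule on 6]
Accessibility: uRu, uRv, vRu, vRv
Branch closes: p3 and ~p3 both at u.
Every branch closes (one shown): valid in S5.

S5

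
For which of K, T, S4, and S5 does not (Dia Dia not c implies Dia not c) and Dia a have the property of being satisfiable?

K, T

T-tableau for the formula:
1. not (Dia Dia not c implies Dia not c) and Dia a, u
2. not (Dia Dia not c implies Dia not c), u
3. Dia a, u
4. Dia Dia not c, u
5. not Dia not c, u
6. c, u
7. a, v
8. c, v
9. Dia not c, w
10. c, w
11. not c, x
Accessibility: uRu, uRv, uRw, vRv, wRw, wRx, xRx
Complete open branch: satisfiable in T, hence also in K (this T-model is also a K-model).
S4-tableau for the formula:
1. not (Dia Dia not c implies Dia not c) and Dia a, u
2. not (Dia Dia not c implies Dia not c), u
3. Dia a, u
4. Dia Dia not c, u
5. not Dia not c, u
6. c, u
7. a, v
8. c, v
9. Dia not c, w
10. c, w
11. not c, x
12. c, x
Accessibility: uRu, uRv, uRw, uRx, vRv, wRw, wRx, xRx
Branch closes: c and not c both at x.
Every branch closes (one shown): unsatisfiable in S4, hence also in S5 (every S5-frame is an S4-frame).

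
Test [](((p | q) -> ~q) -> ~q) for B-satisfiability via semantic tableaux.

1. [](((p | q) -> ~q) -> ~q), 0
2. ((p | q) -> ~q) -> ~q, 0   [[]-rule on 1 via 0R0]
3. ~q, 0   [->-rule on 2 (branches; this branch)]
Accessibility: 0R0

Satisfiable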